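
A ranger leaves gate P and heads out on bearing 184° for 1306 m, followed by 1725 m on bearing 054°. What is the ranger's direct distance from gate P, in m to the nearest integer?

1336 m

Leg 1 (184°, 1306 m): east 1306 sin 184° = -91.10, north 1306 cos 184° = -1302.82
Leg 2 (054°, 1725 m): east 1725 sin 54° = 1395.55, north 1725 cos 54° = 1013.93
Net: 1304.45 east, -288.89 north. Distance = √((1304.45)² + (-288.89)²) = 1336.059 m.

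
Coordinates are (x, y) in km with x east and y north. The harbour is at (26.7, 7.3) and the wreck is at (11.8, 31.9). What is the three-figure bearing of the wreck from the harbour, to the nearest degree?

329°

Δeast = 11.8 − 26.7 = -14.90; Δnorth = 31.9 − 7.3 = 24.60.
Bearing = atan2(Δeast, Δnorth) mod 360° = 328.80° ≈ 329°.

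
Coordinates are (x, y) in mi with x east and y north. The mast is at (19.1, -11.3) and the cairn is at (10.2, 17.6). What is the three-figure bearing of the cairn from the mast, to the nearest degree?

Δeast = 10.2 − 19.1 = -8.90; Δnorth = 17.6 − -11.3 = 28.90.
Bearing = atan2(Δeast, Δnorth) mod 360° = 342.88° ≈ 343°.

343°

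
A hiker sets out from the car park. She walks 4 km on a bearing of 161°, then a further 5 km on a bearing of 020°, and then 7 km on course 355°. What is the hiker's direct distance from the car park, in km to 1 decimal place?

8.2 km

Leg 1 (161°, 4 km): east 4 sin 161° = 1.30, north 4 cos 161° = -3.78
Leg 2 (020°, 5 km): east 5 sin 20° = 1.71, north 5 cos 20° = 4.70
Leg 3 (355°, 7 km): east 7 sin 355° = -0.61, north 7 cos 355° = 6.97
Net: 2.40 east, 7.89 north. Distance = √((2.40)² + (7.89)²) = 8.247 km.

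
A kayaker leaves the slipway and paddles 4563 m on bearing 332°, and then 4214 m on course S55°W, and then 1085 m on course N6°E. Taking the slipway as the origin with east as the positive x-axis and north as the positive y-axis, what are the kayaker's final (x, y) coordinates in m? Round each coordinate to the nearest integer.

(-5481, 2691)

Leg 1 (332°, 4563 m): east 4563 sin 332° = -2142.20, north 4563 cos 332° = 4028.89
Leg 2 (S55°W, 4214 m): east 4214 sin 235° = -3451.91, north 4214 cos 235° = -2417.05
Leg 3 (N6°E, 1085 m): east 1085 sin 6° = 113.41, north 1085 cos 6° = 1079.06
Summing: -5480.69 m east, 2690.90 m north → (-5481, 2691).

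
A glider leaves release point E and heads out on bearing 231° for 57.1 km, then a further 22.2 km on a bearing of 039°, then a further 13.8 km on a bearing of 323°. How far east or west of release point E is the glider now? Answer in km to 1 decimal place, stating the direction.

38.7 km west

Leg 1 (231°, 57.1 km): east 57.1 sin 231° = -44.38, north 57.1 cos 231° = -35.93
Leg 2 (039°, 22.2 km): east 22.2 sin 39° = 13.97, north 22.2 cos 39° = 17.25
Leg 3 (323°, 13.8 km): east 13.8 sin 323° = -8.31, north 13.8 cos 323° = 11.02
Net east component: -38.71 km.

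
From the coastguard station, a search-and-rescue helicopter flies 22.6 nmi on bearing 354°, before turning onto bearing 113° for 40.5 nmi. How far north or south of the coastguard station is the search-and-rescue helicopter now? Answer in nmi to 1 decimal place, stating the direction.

Leg 1 (354°, 22.6 nmi): east 22.6 sin 354° = -2.36, north 22.6 cos 354° = 22.48
Leg 2 (113°, 40.5 nmi): east 40.5 sin 113° = 37.28, north 40.5 cos 113° = -15.82
Net north component: 6.65 nmi.

6.7 nmi north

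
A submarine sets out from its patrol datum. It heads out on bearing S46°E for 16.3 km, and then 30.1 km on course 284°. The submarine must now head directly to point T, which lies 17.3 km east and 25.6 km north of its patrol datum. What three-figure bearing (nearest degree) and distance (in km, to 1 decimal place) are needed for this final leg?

050°, 45.7 km

Leg 1 (S46°E, 16.3 km): east 16.3 sin 134° = 11.73, north 16.3 cos 134° = -11.32
Leg 2 (284°, 30.1 km): east 30.1 sin 284° = -29.21, north 30.1 cos 284° = 7.28
Current position: (-17.48, -4.04). Target: (17.3, 25.6). Remaining: Δeast = 34.78, Δnorth = 29.64.
Bearing = atan2(34.78, 29.64) mod 360° = 49.56°; distance = √((34.78)² + (29.64)²) = 45.698 km.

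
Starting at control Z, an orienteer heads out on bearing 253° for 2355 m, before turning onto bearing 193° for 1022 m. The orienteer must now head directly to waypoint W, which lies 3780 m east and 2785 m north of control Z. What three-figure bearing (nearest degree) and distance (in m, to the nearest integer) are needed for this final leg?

Leg 1 (253°, 2355 m): east 2355 sin 253° = -2252.10, north 2355 cos 253° = -688.54
Leg 2 (193°, 1022 m): east 1022 sin 193° = -229.90, north 1022 cos 193° = -995.81
Current position: (-2482.00, -1684.34). Target: (3780, 2785). Remaining: Δeast = 6262.00, Δnorth = 4469.34.
Bearing = atan2(6262.00, 4469.34) mod 360° = 54.48°; distance = √((6262.00)² + (4469.34)²) = 7693.350 m.

054°, 7693 m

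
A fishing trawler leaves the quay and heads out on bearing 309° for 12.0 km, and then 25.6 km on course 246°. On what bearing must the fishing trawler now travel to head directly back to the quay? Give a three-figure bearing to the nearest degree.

085°

Leg 1 (309°, 12.0 km): east 12.0 sin 309° = -9.33, north 12.0 cos 309° = 7.55
Leg 2 (246°, 25.6 km): east 25.6 sin 246° = -23.39, north 25.6 cos 246° = -10.41
Net displacement: -32.71 east, -2.86 north. Direction back to start is (32.71, 2.86): bearing = atan2(32.71, 2.86) mod 360° = 85.00° ≈ 085°.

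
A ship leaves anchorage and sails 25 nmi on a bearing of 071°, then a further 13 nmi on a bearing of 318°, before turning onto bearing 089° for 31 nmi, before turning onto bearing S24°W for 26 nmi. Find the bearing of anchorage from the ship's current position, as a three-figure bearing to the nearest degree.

Leg 1 (071°, 25 nmi): east 25 sin 71° = 23.64, north 25 cos 71° = 8.14
Leg 2 (318°, 13 nmi): east 13 sin 318° = -8.70, north 13 cos 318° = 9.66
Leg 3 (089°, 31 nmi): east 31 sin 89° = 31.00, north 31 cos 89° = 0.54
Leg 4 (S24°W, 26 nmi): east 26 sin 204° = -10.58, north 26 cos 204° = -23.75
Net displacement: 35.36 east, -5.41 north. Direction back to start is (-35.36, 5.41): bearing = atan2(-35.36, 5.41) mod 360° = 278.70° ≈ 279°.

279°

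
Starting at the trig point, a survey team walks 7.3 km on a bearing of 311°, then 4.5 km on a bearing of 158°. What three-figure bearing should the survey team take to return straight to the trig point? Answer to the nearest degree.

Leg 1 (311°, 7.3 km): east 7.3 sin 311° = -5.51, north 7.3 cos 311° = 4.79
Leg 2 (158°, 4.5 km): east 4.5 sin 158° = 1.69, north 4.5 cos 158° = -4.17
Net displacement: -3.82 east, 0.62 north. Direction back to start is (3.82, -0.62): bearing = atan2(3.82, -0.62) mod 360° = 99.17° ≈ 099°.

099°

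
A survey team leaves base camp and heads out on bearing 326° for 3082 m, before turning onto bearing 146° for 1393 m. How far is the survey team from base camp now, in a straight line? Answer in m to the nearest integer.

Leg 1 (326°, 3082 m): east 3082 sin 326° = -1723.43, north 3082 cos 326° = 2555.09
Leg 2 (146°, 1393 m): east 1393 sin 146° = 778.96, north 1393 cos 146° = -1154.85
Net: -944.48 east, 1400.24 north. Distance = √((-944.48)² + (1400.24)²) = 1689.000 m.

1689 m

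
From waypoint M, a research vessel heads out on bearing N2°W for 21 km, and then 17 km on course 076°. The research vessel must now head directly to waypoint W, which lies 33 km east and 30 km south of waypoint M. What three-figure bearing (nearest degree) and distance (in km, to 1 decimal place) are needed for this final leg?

Leg 1 (N2°W, 21 km): east 21 sin 358° = -0.73, north 21 cos 358° = 20.99
Leg 2 (076°, 17 km): east 17 sin 76° = 16.50, north 17 cos 76° = 4.11
Current position: (15.76, 25.10). Target: (33, -30). Remaining: Δeast = 17.24, Δnorth = -55.10.
Bearing = atan2(17.24, -55.10) mod 360° = 162.63°; distance = √((17.24)² + (-55.10)²) = 57.733 km.

163°, 57.7 km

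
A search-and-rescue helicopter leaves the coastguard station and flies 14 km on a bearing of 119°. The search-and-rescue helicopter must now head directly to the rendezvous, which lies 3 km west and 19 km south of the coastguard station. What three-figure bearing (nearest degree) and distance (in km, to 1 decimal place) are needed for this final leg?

231°, 19.5 km

Leg 1 (119°, 14 km): east 14 sin 119° = 12.24, north 14 cos 119° = -6.79
Current position: (12.24, -6.79). Target: (-3, -19). Remaining: Δeast = -15.24, Δnorth = -12.21.
Bearing = atan2(-15.24, -12.21) mod 360° = 231.30°; distance = √((-15.24)² + (-12.21)²) = 19.533 km.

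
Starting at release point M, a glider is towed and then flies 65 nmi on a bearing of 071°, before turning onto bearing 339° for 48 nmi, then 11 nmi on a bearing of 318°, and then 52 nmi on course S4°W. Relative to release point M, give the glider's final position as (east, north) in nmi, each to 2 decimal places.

Leg 1 (071°, 65 nmi): east 65 sin 71° = 61.46, north 65 cos 71° = 21.16
Leg 2 (339°, 48 nmi): east 48 sin 339° = -17.20, north 48 cos 339° = 44.81
Leg 3 (318°, 11 nmi): east 11 sin 318° = -7.36, north 11 cos 318° = 8.17
Leg 4 (S4°W, 52 nmi): east 52 sin 184° = -3.63, north 52 cos 184° = -51.87
Summing: 33.27 nmi east, 22.28 nmi north → (33.27, 22.28).

(33.27, 22.28)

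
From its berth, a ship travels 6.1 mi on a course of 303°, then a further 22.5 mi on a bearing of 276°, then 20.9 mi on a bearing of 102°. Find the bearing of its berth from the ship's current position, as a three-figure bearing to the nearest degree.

Leg 1 (303°, 6.1 mi): east 6.1 sin 303° = -5.12, north 6.1 cos 303° = 3.32
Leg 2 (276°, 22.5 mi): east 22.5 sin 276° = -22.38, north 22.5 cos 276° = 2.35
Leg 3 (102°, 20.9 mi): east 20.9 sin 102° = 20.44, north 20.9 cos 102° = -4.35
Net displacement: -7.05 east, 1.33 north. Direction back to start is (7.05, -1.33): bearing = atan2(7.05, -1.33) mod 360° = 100.68° ≈ 101°.

101°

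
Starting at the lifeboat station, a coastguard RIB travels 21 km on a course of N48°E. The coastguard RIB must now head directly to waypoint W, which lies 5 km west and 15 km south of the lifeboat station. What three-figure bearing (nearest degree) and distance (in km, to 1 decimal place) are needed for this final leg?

215°, 35.6 km

Leg 1 (N48°E, 21 km): east 21 sin 48° = 15.61, north 21 cos 48° = 14.05
Current position: (15.61, 14.05). Target: (-5, -15). Remaining: Δeast = -20.61, Δnorth = -29.05.
Bearing = atan2(-20.61, -29.05) mod 360° = 215.35°; distance = √((-20.61)² + (-29.05)²) = 35.618 km.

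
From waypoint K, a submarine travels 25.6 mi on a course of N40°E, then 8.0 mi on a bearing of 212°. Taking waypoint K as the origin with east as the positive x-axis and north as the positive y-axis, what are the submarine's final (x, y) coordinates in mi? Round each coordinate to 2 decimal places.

Leg 1 (N40°E, 25.6 mi): east 25.6 sin 40° = 16.46, north 25.6 cos 40° = 19.61
Leg 2 (212°, 8.0 mi): east 8.0 sin 212° = -4.24, north 8.0 cos 212° = -6.78
Summing: 12.22 mi east, 12.83 mi north → (12.22, 12.83).

(12.22, 12.83)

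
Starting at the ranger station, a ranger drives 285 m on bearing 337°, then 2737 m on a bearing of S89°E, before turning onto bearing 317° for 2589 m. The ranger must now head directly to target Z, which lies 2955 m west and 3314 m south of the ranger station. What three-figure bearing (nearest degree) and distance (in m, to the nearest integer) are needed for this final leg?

Leg 1 (337°, 285 m): east 285 sin 337° = -111.36, north 285 cos 337° = 262.34
Leg 2 (S89°E, 2737 m): east 2737 sin 91° = 2736.58, north 2737 cos 91° = -47.77
Leg 3 (317°, 2589 m): east 2589 sin 317° = -1765.69, north 2589 cos 317° = 1893.47
Current position: (859.53, 2108.05). Target: (-2955, -3314). Remaining: Δeast = -3814.53, Δnorth = -5422.05.
Bearing = atan2(-3814.53, -5422.05) mod 360° = 215.13°; distance = √((-3814.53)² + (-5422.05)²) = 6629.426 m.

215°, 6629 m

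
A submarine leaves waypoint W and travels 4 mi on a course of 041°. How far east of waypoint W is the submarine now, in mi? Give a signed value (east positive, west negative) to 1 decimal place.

Leg 1 (041°, 4 mi): east 4 sin 41° = 2.62, north 4 cos 41° = 3.02
Net east component: 2.62 mi.

2.6 mi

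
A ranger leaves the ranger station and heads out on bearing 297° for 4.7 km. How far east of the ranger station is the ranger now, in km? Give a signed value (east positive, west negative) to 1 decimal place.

-4.2 km

Leg 1 (297°, 4.7 km): east 4.7 sin 297° = -4.19, north 4.7 cos 297° = 2.13
Net east component: -4.19 km.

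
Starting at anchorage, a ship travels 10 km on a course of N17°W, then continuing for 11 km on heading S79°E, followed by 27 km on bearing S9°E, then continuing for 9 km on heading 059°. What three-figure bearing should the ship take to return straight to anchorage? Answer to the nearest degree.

306°

Leg 1 (N17°W, 10 km): east 10 sin 343° = -2.92, north 10 cos 343° = 9.56
Leg 2 (S79°E, 11 km): east 11 sin 101° = 10.80, north 11 cos 101° = -2.10
Leg 3 (S9°E, 27 km): east 27 sin 171° = 4.22, north 27 cos 171° = -26.67
Leg 4 (059°, 9 km): east 9 sin 59° = 7.71, north 9 cos 59° = 4.64
Net displacement: 19.81 east, -14.57 north. Direction back to start is (-19.81, 14.57): bearing = atan2(-19.81, 14.57) mod 360° = 306.33° ≈ 306°.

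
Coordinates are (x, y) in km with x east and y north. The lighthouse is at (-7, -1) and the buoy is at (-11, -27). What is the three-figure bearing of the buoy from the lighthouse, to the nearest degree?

189°

Δeast = -11 − -7 = -4.00; Δnorth = -27 − -1 = -26.00.
Bearing = atan2(Δeast, Δnorth) mod 360° = 188.75° ≈ 189°.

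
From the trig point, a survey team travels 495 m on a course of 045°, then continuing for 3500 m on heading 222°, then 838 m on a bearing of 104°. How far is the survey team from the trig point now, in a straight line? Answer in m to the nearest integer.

Leg 1 (045°, 495 m): east 495 sin 45° = 350.02, north 495 cos 45° = 350.02
Leg 2 (222°, 3500 m): east 3500 sin 222° = -2341.96, north 3500 cos 222° = -2601.01
Leg 3 (104°, 838 m): east 838 sin 104° = 813.11, north 838 cos 104° = -202.73
Net: -1178.83 east, -2453.72 north. Distance = √((-1178.83)² + (-2453.72)²) = 2722.202 m.

2722 m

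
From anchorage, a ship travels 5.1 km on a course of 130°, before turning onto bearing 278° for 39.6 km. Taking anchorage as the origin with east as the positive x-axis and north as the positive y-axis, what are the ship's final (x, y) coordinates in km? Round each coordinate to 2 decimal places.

Leg 1 (130°, 5.1 km): east 5.1 sin 130° = 3.91, north 5.1 cos 130° = -3.28
Leg 2 (278°, 39.6 km): east 39.6 sin 278° = -39.21, north 39.6 cos 278° = 5.51
Summing: -35.31 km east, 2.23 km north → (-35.31, 2.23).

(-35.31, 2.23)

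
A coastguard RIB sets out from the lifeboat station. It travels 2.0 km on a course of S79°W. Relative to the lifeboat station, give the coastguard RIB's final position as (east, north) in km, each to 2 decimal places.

(-1.96, -0.38)

Leg 1 (S79°W, 2.0 km): east 2.0 sin 259° = -1.96, north 2.0 cos 259° = -0.38
Summing: -1.96 km east, -0.38 km north → (-1.96, -0.38).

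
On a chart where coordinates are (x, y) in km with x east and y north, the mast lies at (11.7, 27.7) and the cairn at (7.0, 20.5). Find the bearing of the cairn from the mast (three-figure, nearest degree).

Δeast = 7.0 − 11.7 = -4.70; Δnorth = 20.5 − 27.7 = -7.20.
Bearing = atan2(Δeast, Δnorth) mod 360° = 213.14° ≈ 213°.

213°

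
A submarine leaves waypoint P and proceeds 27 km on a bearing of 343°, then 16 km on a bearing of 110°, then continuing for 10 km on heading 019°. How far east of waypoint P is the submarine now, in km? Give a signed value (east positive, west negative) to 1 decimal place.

Leg 1 (343°, 27 km): east 27 sin 343° = -7.89, north 27 cos 343° = 25.82
Leg 2 (110°, 16 km): east 16 sin 110° = 15.04, north 16 cos 110° = -5.47
Leg 3 (019°, 10 km): east 10 sin 19° = 3.26, north 10 cos 19° = 9.46
Net east component: 10.40 km.

10.4 km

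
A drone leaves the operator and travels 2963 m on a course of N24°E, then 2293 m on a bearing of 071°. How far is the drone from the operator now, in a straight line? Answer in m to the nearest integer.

4827 m

Leg 1 (N24°E, 2963 m): east 2963 sin 24° = 1205.16, north 2963 cos 24° = 2706.84
Leg 2 (071°, 2293 m): east 2293 sin 71° = 2168.07, north 2293 cos 71° = 746.53
Net: 3373.23 east, 3453.36 north. Distance = √((3373.23)² + (3453.36)²) = 4827.466 m.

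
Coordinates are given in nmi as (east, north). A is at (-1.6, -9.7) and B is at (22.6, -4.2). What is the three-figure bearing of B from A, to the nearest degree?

Δeast = 22.6 − -1.6 = 24.20; Δnorth = -4.2 − -9.7 = 5.50.
Bearing = atan2(Δeast, Δnorth) mod 360° = 77.20° ≈ 077°.

077°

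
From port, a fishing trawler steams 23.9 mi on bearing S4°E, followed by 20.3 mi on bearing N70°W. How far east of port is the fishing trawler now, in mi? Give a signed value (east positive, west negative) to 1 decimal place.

-17.4 mi

Leg 1 (S4°E, 23.9 mi): east 23.9 sin 176° = 1.67, north 23.9 cos 176° = -23.84
Leg 2 (N70°W, 20.3 mi): east 20.3 sin 290° = -19.08, north 20.3 cos 290° = 6.94
Net east component: -17.41 mi.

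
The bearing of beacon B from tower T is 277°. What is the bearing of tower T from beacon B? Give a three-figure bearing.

Back-bearing = 277° − 180° = 097°.

097°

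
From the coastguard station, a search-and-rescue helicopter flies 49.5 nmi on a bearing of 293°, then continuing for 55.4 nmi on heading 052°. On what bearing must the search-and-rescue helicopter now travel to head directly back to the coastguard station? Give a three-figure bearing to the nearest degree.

Leg 1 (293°, 49.5 nmi): east 49.5 sin 293° = -45.56, north 49.5 cos 293° = 19.34
Leg 2 (052°, 55.4 nmi): east 55.4 sin 52° = 43.66, north 55.4 cos 52° = 34.11
Net displacement: -1.91 east, 53.45 north. Direction back to start is (1.91, -53.45): bearing = atan2(1.91, -53.45) mod 360° = 177.95° ≈ 178°.

178°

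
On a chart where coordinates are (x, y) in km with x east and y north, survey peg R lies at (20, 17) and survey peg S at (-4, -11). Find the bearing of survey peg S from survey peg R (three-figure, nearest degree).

Δeast = -4 − 20 = -24.00; Δnorth = -11 − 17 = -28.00.
Bearing = atan2(Δeast, Δnorth) mod 360° = 220.60° ≈ 221°.

221°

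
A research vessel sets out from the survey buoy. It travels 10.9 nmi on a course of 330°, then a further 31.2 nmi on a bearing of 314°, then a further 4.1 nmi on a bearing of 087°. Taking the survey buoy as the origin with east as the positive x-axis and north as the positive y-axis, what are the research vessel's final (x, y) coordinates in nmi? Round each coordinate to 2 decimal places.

Leg 1 (330°, 10.9 nmi): east 10.9 sin 330° = -5.45, north 10.9 cos 330° = 9.44
Leg 2 (314°, 31.2 nmi): east 31.2 sin 314° = -22.44, north 31.2 cos 314° = 21.67
Leg 3 (087°, 4.1 nmi): east 4.1 sin 87° = 4.09, north 4.1 cos 87° = 0.21
Summing: -23.80 nmi east, 31.33 nmi north → (-23.80, 31.33).

(-23.80, 31.33)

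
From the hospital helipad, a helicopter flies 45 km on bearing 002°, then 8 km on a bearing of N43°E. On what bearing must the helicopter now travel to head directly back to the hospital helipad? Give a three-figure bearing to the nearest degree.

Leg 1 (002°, 45 km): east 45 sin 2° = 1.57, north 45 cos 2° = 44.97
Leg 2 (N43°E, 8 km): east 8 sin 43° = 5.46, north 8 cos 43° = 5.85
Net displacement: 7.03 east, 50.82 north. Direction back to start is (-7.03, -50.82): bearing = atan2(-7.03, -50.82) mod 360° = 187.87° ≈ 188°.

188°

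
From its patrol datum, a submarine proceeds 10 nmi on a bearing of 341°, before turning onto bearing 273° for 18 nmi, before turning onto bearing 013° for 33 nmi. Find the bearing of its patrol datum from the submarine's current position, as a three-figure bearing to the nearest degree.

162°

Leg 1 (341°, 10 nmi): east 10 sin 341° = -3.26, north 10 cos 341° = 9.46
Leg 2 (273°, 18 nmi): east 18 sin 273° = -17.98, north 18 cos 273° = 0.94
Leg 3 (013°, 33 nmi): east 33 sin 13° = 7.42, north 33 cos 13° = 32.15
Net displacement: -13.81 east, 42.55 north. Direction back to start is (13.81, -42.55): bearing = atan2(13.81, -42.55) mod 360° = 162.02° ≈ 162°.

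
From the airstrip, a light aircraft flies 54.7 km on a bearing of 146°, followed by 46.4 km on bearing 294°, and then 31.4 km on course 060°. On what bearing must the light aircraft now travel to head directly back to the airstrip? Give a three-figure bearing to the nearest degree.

305°

Leg 1 (146°, 54.7 km): east 54.7 sin 146° = 30.59, north 54.7 cos 146° = -45.35
Leg 2 (294°, 46.4 km): east 46.4 sin 294° = -42.39, north 46.4 cos 294° = 18.87
Leg 3 (060°, 31.4 km): east 31.4 sin 60° = 27.19, north 31.4 cos 60° = 15.70
Net displacement: 15.39 east, -10.78 north. Direction back to start is (-15.39, 10.78): bearing = atan2(-15.39, 10.78) mod 360° = 304.99° ≈ 305°.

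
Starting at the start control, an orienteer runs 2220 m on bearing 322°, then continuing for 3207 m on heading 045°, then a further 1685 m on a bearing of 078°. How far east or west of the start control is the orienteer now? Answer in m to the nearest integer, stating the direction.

Leg 1 (322°, 2220 m): east 2220 sin 322° = -1366.77, north 2220 cos 322° = 1749.38
Leg 2 (045°, 3207 m): east 3207 sin 45° = 2267.69, north 3207 cos 45° = 2267.69
Leg 3 (078°, 1685 m): east 1685 sin 78° = 1648.18, north 1685 cos 78° = 350.33
Net east component: 2549.10 m.

2549 m east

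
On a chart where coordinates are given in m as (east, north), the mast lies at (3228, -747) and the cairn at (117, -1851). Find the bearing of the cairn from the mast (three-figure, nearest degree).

Δeast = 117 − 3228 = -3111.00; Δnorth = -1851 − -747 = -1104.00.
Bearing = atan2(Δeast, Δnorth) mod 360° = 250.46° ≈ 250°.

250°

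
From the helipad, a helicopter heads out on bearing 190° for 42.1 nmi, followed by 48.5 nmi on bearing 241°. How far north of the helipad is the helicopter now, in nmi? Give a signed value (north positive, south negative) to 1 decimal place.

-65.0 nmi

Leg 1 (190°, 42.1 nmi): east 42.1 sin 190° = -7.31, north 42.1 cos 190° = -41.46
Leg 2 (241°, 48.5 nmi): east 48.5 sin 241° = -42.42, north 48.5 cos 241° = -23.51
Net north component: -64.97 nmi.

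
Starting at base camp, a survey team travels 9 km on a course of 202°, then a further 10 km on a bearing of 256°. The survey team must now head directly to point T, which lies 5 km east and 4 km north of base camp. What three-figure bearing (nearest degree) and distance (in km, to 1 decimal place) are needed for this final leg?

051°, 23.3 km

Leg 1 (202°, 9 km): east 9 sin 202° = -3.37, north 9 cos 202° = -8.34
Leg 2 (256°, 10 km): east 10 sin 256° = -9.70, north 10 cos 256° = -2.42
Current position: (-13.07, -10.76). Target: (5, 4). Remaining: Δeast = 18.07, Δnorth = 14.76.
Bearing = atan2(18.07, 14.76) mod 360° = 50.76°; distance = √((18.07)² + (14.76)²) = 23.338 km.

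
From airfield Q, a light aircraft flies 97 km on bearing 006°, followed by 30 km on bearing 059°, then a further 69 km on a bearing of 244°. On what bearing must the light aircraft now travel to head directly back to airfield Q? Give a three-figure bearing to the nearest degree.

Leg 1 (006°, 97 km): east 97 sin 6° = 10.14, north 97 cos 6° = 96.47
Leg 2 (059°, 30 km): east 30 sin 59° = 25.72, north 30 cos 59° = 15.45
Leg 3 (244°, 69 km): east 69 sin 244° = -62.02, north 69 cos 244° = -30.25
Net displacement: -26.16 east, 81.67 north. Direction back to start is (26.16, -81.67): bearing = atan2(26.16, -81.67) mod 360° = 162.24° ≈ 162°.

162°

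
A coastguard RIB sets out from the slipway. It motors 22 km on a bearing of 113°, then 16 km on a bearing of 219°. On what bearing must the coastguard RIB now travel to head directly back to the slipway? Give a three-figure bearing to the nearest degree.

334°

Leg 1 (113°, 22 km): east 22 sin 113° = 20.25, north 22 cos 113° = -8.60
Leg 2 (219°, 16 km): east 16 sin 219° = -10.07, north 16 cos 219° = -12.43
Net displacement: 10.18 east, -21.03 north. Direction back to start is (-10.18, 21.03): bearing = atan2(-10.18, 21.03) mod 360° = 334.17° ≈ 334°.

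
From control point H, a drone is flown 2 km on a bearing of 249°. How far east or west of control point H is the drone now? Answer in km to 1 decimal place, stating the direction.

1.9 km west

Leg 1 (249°, 2 km): east 2 sin 249° = -1.87, north 2 cos 249° = -0.72
Net east component: -1.87 km.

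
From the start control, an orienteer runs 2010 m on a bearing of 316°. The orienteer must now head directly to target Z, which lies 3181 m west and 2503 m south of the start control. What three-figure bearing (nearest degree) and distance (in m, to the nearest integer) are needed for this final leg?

204°, 4333 m

Leg 1 (316°, 2010 m): east 2010 sin 316° = -1396.26, north 2010 cos 316° = 1445.87
Current position: (-1396.26, 1445.87). Target: (-3181, -2503). Remaining: Δeast = -1784.74, Δnorth = -3948.87.
Bearing = atan2(-1784.74, -3948.87) mod 360° = 204.32°; distance = √((-1784.74)² + (-3948.87)²) = 4333.461 m.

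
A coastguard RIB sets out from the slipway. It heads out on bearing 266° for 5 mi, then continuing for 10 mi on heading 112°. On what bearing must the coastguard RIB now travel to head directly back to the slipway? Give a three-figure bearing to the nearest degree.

Leg 1 (266°, 5 mi): east 5 sin 266° = -4.99, north 5 cos 266° = -0.35
Leg 2 (112°, 10 mi): east 10 sin 112° = 9.27, north 10 cos 112° = -3.75
Net displacement: 4.28 east, -4.09 north. Direction back to start is (-4.28, 4.09): bearing = atan2(-4.28, 4.09) mod 360° = 313.71° ≈ 314°.

314°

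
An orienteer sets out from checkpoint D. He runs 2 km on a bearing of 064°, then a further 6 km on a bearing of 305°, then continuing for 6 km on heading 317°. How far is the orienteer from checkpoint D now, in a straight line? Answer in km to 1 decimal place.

11.3 km

Leg 1 (064°, 2 km): east 2 sin 64° = 1.80, north 2 cos 64° = 0.88
Leg 2 (305°, 6 km): east 6 sin 305° = -4.91, north 6 cos 305° = 3.44
Leg 3 (317°, 6 km): east 6 sin 317° = -4.09, north 6 cos 317° = 4.39
Net: -7.21 east, 8.71 north. Distance = √((-7.21)² + (8.71)²) = 11.304 km.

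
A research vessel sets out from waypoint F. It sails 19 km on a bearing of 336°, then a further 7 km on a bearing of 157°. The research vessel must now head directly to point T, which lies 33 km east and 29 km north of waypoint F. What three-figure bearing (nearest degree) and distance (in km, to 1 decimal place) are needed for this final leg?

065°, 42.1 km

Leg 1 (336°, 19 km): east 19 sin 336° = -7.73, north 19 cos 336° = 17.36
Leg 2 (157°, 7 km): east 7 sin 157° = 2.74, north 7 cos 157° = -6.44
Current position: (-4.99, 10.91). Target: (33, 29). Remaining: Δeast = 37.99, Δnorth = 18.09.
Bearing = atan2(37.99, 18.09) mod 360° = 64.54°; distance = √((37.99)² + (18.09)²) = 42.078 km.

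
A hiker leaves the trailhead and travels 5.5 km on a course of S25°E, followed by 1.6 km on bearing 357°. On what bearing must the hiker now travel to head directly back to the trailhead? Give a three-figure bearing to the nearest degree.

327°

Leg 1 (S25°E, 5.5 km): east 5.5 sin 155° = 2.32, north 5.5 cos 155° = -4.98
Leg 2 (357°, 1.6 km): east 1.6 sin 357° = -0.08, north 1.6 cos 357° = 1.60
Net displacement: 2.24 east, -3.39 north. Direction back to start is (-2.24, 3.39): bearing = atan2(-2.24, 3.39) mod 360° = 326.51° ≈ 327°.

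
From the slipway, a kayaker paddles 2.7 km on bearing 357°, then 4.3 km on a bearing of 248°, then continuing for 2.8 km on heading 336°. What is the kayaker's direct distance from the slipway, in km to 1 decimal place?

6.4 km

Leg 1 (357°, 2.7 km): east 2.7 sin 357° = -0.14, north 2.7 cos 357° = 2.70
Leg 2 (248°, 4.3 km): east 4.3 sin 248° = -3.99, north 4.3 cos 248° = -1.61
Leg 3 (336°, 2.8 km): east 2.8 sin 336° = -1.14, north 2.8 cos 336° = 2.56
Net: -5.27 east, 3.64 north. Distance = √((-5.27)² + (3.64)²) = 6.404 km.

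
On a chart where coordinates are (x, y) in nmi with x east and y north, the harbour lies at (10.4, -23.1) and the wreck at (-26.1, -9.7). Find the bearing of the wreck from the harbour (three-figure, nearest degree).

Δeast = -26.1 − 10.4 = -36.50; Δnorth = -9.7 − -23.1 = 13.40.
Bearing = atan2(Δeast, Δnorth) mod 360° = 290.16° ≈ 290°.

290°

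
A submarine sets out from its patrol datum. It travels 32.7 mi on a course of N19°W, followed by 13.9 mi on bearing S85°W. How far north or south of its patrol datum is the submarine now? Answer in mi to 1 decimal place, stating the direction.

29.7 mi north

Leg 1 (N19°W, 32.7 mi): east 32.7 sin 341° = -10.65, north 32.7 cos 341° = 30.92
Leg 2 (S85°W, 13.9 mi): east 13.9 sin 265° = -13.85, north 13.9 cos 265° = -1.21
Net north component: 29.71 mi.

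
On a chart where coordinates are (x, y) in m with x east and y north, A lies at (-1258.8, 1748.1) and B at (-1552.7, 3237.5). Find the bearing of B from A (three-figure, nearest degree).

349°

Δeast = -1552.7 − -1258.8 = -293.90; Δnorth = 3237.5 − 1748.1 = 1489.40.
Bearing = atan2(Δeast, Δnorth) mod 360° = 348.84° ≈ 349°.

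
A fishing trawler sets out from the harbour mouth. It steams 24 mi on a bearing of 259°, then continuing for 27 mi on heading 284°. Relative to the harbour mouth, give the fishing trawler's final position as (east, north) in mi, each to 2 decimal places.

(-49.76, 1.95)

Leg 1 (259°, 24 mi): east 24 sin 259° = -23.56, north 24 cos 259° = -4.58
Leg 2 (284°, 27 mi): east 27 sin 284° = -26.20, north 27 cos 284° = 6.53
Summing: -49.76 mi east, 1.95 mi north → (-49.76, 1.95).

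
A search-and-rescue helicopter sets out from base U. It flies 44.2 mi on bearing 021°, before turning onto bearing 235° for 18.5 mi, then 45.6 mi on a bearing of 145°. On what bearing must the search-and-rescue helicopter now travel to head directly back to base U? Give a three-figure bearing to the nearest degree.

Leg 1 (021°, 44.2 mi): east 44.2 sin 21° = 15.84, north 44.2 cos 21° = 41.26
Leg 2 (235°, 18.5 mi): east 18.5 sin 235° = -15.15, north 18.5 cos 235° = -10.61
Leg 3 (145°, 45.6 mi): east 45.6 sin 145° = 26.16, north 45.6 cos 145° = -37.35
Net displacement: 26.84 east, -6.70 north. Direction back to start is (-26.84, 6.70): bearing = atan2(-26.84, 6.70) mod 360° = 284.02° ≈ 284°.

284°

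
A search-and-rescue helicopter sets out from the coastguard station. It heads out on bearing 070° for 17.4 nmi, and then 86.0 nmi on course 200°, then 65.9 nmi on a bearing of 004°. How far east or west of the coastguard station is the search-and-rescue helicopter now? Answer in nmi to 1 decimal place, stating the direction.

Leg 1 (070°, 17.4 nmi): east 17.4 sin 70° = 16.35, north 17.4 cos 70° = 5.95
Leg 2 (200°, 86.0 nmi): east 86.0 sin 200° = -29.41, north 86.0 cos 200° = -80.81
Leg 3 (004°, 65.9 nmi): east 65.9 sin 4° = 4.60, north 65.9 cos 4° = 65.74
Net east component: -8.47 nmi.

8.5 nmi west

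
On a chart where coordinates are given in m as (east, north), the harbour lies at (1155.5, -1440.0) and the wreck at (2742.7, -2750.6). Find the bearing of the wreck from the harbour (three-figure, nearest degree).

130°

Δeast = 2742.7 − 1155.5 = 1587.20; Δnorth = -2750.6 − -1440.0 = -1310.60.
Bearing = atan2(Δeast, Δnorth) mod 360° = 129.55° ≈ 130°.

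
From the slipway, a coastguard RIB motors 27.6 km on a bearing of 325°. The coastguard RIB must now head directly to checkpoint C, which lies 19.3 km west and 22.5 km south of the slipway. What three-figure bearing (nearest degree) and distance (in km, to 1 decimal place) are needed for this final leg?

184°, 45.2 km

Leg 1 (325°, 27.6 km): east 27.6 sin 325° = -15.83, north 27.6 cos 325° = 22.61
Current position: (-15.83, 22.61). Target: (-19.3, -22.5). Remaining: Δeast = -3.47, Δnorth = -45.11.
Bearing = atan2(-3.47, -45.11) mod 360° = 184.40°; distance = √((-3.47)² + (-45.11)²) = 45.242 km.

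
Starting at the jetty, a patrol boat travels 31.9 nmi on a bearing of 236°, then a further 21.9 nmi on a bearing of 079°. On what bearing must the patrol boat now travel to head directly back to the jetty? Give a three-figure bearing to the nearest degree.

Leg 1 (236°, 31.9 nmi): east 31.9 sin 236° = -26.45, north 31.9 cos 236° = -17.84
Leg 2 (079°, 21.9 nmi): east 21.9 sin 79° = 21.50, north 21.9 cos 79° = 4.18
Net displacement: -4.95 east, -13.66 north. Direction back to start is (4.95, 13.66): bearing = atan2(4.95, 13.66) mod 360° = 19.91° ≈ 020°.

020°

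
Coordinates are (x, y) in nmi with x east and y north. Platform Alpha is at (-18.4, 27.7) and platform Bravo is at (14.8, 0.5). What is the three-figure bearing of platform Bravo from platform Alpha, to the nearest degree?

129°

Δeast = 14.8 − -18.4 = 33.20; Δnorth = 0.5 − 27.7 = -27.20.
Bearing = atan2(Δeast, Δnorth) mod 360° = 129.33° ≈ 129°.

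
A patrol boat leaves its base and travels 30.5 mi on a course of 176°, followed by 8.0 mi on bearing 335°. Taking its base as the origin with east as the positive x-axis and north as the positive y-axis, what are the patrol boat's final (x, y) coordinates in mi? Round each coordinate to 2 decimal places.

Leg 1 (176°, 30.5 mi): east 30.5 sin 176° = 2.13, north 30.5 cos 176° = -30.43
Leg 2 (335°, 8.0 mi): east 8.0 sin 335° = -3.38, north 8.0 cos 335° = 7.25
Summing: -1.25 mi east, -23.18 mi north → (-1.25, -23.18).

(-1.25, -23.18)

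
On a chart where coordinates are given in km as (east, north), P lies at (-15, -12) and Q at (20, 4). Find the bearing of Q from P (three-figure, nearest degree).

Δeast = 20 − -15 = 35.00; Δnorth = 4 − -12 = 16.00.
Bearing = atan2(Δeast, Δnorth) mod 360° = 65.43° ≈ 065°.

065°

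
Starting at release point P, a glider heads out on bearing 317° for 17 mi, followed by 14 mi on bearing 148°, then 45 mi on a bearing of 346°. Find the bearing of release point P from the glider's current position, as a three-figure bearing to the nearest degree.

Leg 1 (317°, 17 mi): east 17 sin 317° = -11.59, north 17 cos 317° = 12.43
Leg 2 (148°, 14 mi): east 14 sin 148° = 7.42, north 14 cos 148° = -11.87
Leg 3 (346°, 45 mi): east 45 sin 346° = -10.89, north 45 cos 346° = 43.66
Net displacement: -15.06 east, 44.22 north. Direction back to start is (15.06, -44.22): bearing = atan2(15.06, -44.22) mod 360° = 161.19° ≈ 161°.

161°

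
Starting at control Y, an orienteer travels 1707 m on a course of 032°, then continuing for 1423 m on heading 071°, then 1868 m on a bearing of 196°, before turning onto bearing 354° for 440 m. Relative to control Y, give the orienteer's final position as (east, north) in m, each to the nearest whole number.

(1689, 553)

Leg 1 (032°, 1707 m): east 1707 sin 32° = 904.57, north 1707 cos 32° = 1447.62
Leg 2 (071°, 1423 m): east 1423 sin 71° = 1345.47, north 1423 cos 71° = 463.28
Leg 3 (196°, 1868 m): east 1868 sin 196° = -514.89, north 1868 cos 196° = -1795.64
Leg 4 (354°, 440 m): east 440 sin 354° = -45.99, north 440 cos 354° = 437.59
Summing: 1689.16 m east, 552.85 m north → (1689, 553).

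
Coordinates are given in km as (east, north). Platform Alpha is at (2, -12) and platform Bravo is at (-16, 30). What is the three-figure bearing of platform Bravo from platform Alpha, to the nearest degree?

337°

Δeast = -16 − 2 = -18.00; Δnorth = 30 − -12 = 42.00.
Bearing = atan2(Δeast, Δnorth) mod 360° = 336.80° ≈ 337°.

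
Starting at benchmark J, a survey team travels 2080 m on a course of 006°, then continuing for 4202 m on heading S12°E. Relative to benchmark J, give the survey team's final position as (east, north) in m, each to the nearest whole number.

(1091, -2042)

Leg 1 (006°, 2080 m): east 2080 sin 6° = 217.42, north 2080 cos 6° = 2068.61
Leg 2 (S12°E, 4202 m): east 4202 sin 168° = 873.64, north 4202 cos 168° = -4110.18
Summing: 1091.06 m east, -2041.57 m north → (1091, -2042).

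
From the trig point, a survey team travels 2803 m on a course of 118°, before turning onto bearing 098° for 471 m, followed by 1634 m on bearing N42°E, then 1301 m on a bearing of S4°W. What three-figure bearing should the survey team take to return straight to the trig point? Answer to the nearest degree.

290°

Leg 1 (118°, 2803 m): east 2803 sin 118° = 2474.90, north 2803 cos 118° = -1315.93
Leg 2 (098°, 471 m): east 471 sin 98° = 466.42, north 471 cos 98° = -65.55
Leg 3 (N42°E, 1634 m): east 1634 sin 42° = 1093.36, north 1634 cos 42° = 1214.30
Leg 4 (S4°W, 1301 m): east 1301 sin 184° = -90.75, north 1301 cos 184° = -1297.83
Net displacement: 3943.92 east, -1465.01 north. Direction back to start is (-3943.92, 1465.01): bearing = atan2(-3943.92, 1465.01) mod 360° = 290.38° ≈ 290°.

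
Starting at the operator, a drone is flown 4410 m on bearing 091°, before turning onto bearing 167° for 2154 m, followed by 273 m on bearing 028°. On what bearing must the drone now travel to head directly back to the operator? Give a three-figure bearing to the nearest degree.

291°

Leg 1 (091°, 4410 m): east 4410 sin 91° = 4409.33, north 4410 cos 91° = -76.97
Leg 2 (167°, 2154 m): east 2154 sin 167° = 484.54, north 2154 cos 167° = -2098.79
Leg 3 (028°, 273 m): east 273 sin 28° = 128.17, north 273 cos 28° = 241.04
Net displacement: 5022.04 east, -1934.71 north. Direction back to start is (-5022.04, 1934.71): bearing = atan2(-5022.04, 1934.71) mod 360° = 291.07° ≈ 291°.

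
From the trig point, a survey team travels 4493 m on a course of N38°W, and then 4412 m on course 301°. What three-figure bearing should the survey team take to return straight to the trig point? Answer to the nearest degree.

132°

Leg 1 (N38°W, 4493 m): east 4493 sin 322° = -2766.17, north 4493 cos 322° = 3540.53
Leg 2 (301°, 4412 m): east 4412 sin 301° = -3781.82, north 4412 cos 301° = 2272.35
Net displacement: -6547.99 east, 5812.88 north. Direction back to start is (6547.99, -5812.88): bearing = atan2(6547.99, -5812.88) mod 360° = 131.60° ≈ 132°.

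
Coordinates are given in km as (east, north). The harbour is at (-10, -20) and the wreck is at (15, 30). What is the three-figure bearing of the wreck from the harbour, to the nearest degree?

027°

Δeast = 15 − -10 = 25.00; Δnorth = 30 − -20 = 50.00.
Bearing = atan2(Δeast, Δnorth) mod 360° = 26.57° ≈ 027°.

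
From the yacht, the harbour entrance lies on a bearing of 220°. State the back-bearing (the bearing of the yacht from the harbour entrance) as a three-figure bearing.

040°

Back-bearing = 220° − 180° = 040°.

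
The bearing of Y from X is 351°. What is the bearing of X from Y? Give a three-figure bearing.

171°

Back-bearing = 351° − 180° = 171°.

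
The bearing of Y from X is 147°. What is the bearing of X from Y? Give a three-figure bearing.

327°

Back-bearing = 147° + 180° = 327°.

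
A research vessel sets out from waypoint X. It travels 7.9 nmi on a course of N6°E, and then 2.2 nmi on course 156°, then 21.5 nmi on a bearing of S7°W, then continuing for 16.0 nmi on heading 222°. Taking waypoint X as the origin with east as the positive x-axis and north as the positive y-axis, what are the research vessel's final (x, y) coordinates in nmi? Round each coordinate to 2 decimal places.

(-11.61, -27.38)

Leg 1 (N6°E, 7.9 nmi): east 7.9 sin 6° = 0.83, north 7.9 cos 6° = 7.86
Leg 2 (156°, 2.2 nmi): east 2.2 sin 156° = 0.89, north 2.2 cos 156° = -2.01
Leg 3 (S7°W, 21.5 nmi): east 21.5 sin 187° = -2.62, north 21.5 cos 187° = -21.34
Leg 4 (222°, 16.0 nmi): east 16.0 sin 222° = -10.71, north 16.0 cos 222° = -11.89
Summing: -11.61 nmi east, -27.38 nmi north → (-11.61, -27.38).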